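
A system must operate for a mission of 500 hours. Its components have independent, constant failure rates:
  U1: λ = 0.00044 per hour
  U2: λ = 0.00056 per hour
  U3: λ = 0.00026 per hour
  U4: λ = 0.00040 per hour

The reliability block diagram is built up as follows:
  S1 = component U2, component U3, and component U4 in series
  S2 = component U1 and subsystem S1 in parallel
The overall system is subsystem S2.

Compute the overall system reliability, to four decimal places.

0.9098

R(U1) = exp(−0.00044 × 500) = 0.802519
R(U2) = exp(−0.00056 × 500) = 0.755784
R(U3) = exp(−0.00026 × 500) = 0.878095
R(U4) = exp(−0.00040 × 500) = 0.818731
Series (U2, U3, and U4): 0.755784 × 0.878095 × 0.818731 = 0.543351
Parallel (U1 and [0.543351]): 1 − (1 − 0.802519)(1 − 0.543351) = 0.9098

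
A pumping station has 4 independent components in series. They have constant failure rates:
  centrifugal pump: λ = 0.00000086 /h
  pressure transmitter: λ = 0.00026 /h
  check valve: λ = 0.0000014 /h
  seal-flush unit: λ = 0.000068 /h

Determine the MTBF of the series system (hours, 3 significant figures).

3030

Series of exponential components: λ_sys = Σ λ_i
λ_sys = 0.00000086 + 0.00026 + 0.0000014 + 0.000068 = 3.3026e-04 /h
MTBF = 1 / λ_sys = 3030 h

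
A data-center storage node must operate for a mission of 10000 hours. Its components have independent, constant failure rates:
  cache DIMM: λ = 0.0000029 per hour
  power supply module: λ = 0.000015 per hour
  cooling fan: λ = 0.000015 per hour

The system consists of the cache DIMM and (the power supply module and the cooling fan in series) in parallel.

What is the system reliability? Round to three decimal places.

0.993

R(cache DIMM) = exp(−0.0000029 × 10000) = 0.97142
R(power supply module) = exp(−0.000015 × 10000) = 0.86071
R(cooling fan) = exp(−0.000015 × 10000) = 0.86071
Series (power supply module and cooling fan): 0.86071 × 0.86071 = 0.74082
Parallel (cache DIMM and [0.74082]): 1 − (1 − 0.97142)(1 − 0.74082) = 0.993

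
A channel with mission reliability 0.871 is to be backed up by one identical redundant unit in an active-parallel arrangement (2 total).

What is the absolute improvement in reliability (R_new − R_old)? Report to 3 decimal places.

0.112

R_before = 0.871
R_after = 1 − (1 − 0.871)^2 = 0.983
ΔR = 0.983 − 0.871 = 0.112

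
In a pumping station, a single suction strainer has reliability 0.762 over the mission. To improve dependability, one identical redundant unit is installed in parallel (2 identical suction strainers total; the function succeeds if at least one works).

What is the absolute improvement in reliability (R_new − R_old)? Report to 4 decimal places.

R_before = 0.762
R_after = 1 − (1 − 0.762)^2 = 0.9434
ΔR = 0.9434 − 0.762 = 0.1814

0.1814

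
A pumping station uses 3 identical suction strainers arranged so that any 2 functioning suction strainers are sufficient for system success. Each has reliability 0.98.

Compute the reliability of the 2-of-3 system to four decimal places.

0.9988

R = Σ_{i=2}^{3} C(3,i) p^i (1−p)^{3−i} with p = 0.98
C(3,2)·0.98^2·0.02^1 = 0.057624
C(3,3)·0.98^3·0.02^0 = 0.941192
Sum = 0.9988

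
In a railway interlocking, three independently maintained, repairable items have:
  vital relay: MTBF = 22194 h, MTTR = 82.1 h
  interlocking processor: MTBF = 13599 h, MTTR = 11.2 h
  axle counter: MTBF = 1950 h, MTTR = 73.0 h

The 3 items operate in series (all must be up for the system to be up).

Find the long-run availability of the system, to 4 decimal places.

0.9596

A(vital relay) = MTBF/(MTBF+MTTR) = 22194/(22194+82.1) = 0.996314
A(interlocking processor) = MTBF/(MTBF+MTTR) = 13599/(13599+11.2) = 0.999177
A(axle counter) = MTBF/(MTBF+MTTR) = 1950/(1950+73.0) = 0.963915
Series availability: 0.996314 × 0.999177 × 0.963915 = 0.9596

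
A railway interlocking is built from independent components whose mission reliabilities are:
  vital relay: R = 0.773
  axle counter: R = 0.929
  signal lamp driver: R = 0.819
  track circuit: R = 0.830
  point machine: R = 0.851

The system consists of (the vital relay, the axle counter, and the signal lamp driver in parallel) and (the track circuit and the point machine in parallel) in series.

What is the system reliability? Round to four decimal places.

Parallel (vital relay, axle counter, and signal lamp driver): 1 − (1 − 0.773000)(1 − 0.929000)(1 − 0.819000) = 0.997083
Parallel (track circuit and point machine): 1 − (1 − 0.830000)(1 − 0.851000) = 0.974670
Series ([0.997083] and [0.974670]): 0.997083 × 0.974670 = 0.9718

0.9718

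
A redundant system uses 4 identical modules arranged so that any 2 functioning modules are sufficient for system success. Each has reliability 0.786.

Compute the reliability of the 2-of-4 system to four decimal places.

R = Σ_{i=2}^{4} C(4,i) p^i (1−p)^{4−i} with p = 0.786
C(4,2)·0.786^2·0.214^2 = 0.169756
C(4,3)·0.786^3·0.214^1 = 0.415663
C(4,4)·0.786^4·0.214^0 = 0.381672
Sum = 0.9671

0.9671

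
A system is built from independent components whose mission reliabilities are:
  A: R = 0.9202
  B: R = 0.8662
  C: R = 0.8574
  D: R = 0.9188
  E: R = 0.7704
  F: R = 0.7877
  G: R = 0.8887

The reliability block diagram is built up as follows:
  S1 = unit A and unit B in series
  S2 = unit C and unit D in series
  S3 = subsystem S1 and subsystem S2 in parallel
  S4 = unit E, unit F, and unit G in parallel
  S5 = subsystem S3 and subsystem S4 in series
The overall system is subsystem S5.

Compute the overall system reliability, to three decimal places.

Series (A and B): 0.92020 × 0.86620 = 0.79708
Series (C and D): 0.85740 × 0.91880 = 0.78778
Parallel ([0.79708] and [0.78778]): 1 − (1 − 0.79708)(1 − 0.78778) = 0.95694
Parallel (E, F, and G): 1 − (1 − 0.77040)(1 − 0.78770)(1 − 0.88870) = 0.99457
Series ([0.95694] and [0.99457]): 0.95694 × 0.99457 = 0.952

0.952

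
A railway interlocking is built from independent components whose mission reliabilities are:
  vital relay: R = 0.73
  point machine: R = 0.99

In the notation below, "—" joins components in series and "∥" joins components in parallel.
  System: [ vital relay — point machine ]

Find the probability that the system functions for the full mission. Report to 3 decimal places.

0.723

Series (vital relay and point machine): 0.73000 × 0.99000 = 0.723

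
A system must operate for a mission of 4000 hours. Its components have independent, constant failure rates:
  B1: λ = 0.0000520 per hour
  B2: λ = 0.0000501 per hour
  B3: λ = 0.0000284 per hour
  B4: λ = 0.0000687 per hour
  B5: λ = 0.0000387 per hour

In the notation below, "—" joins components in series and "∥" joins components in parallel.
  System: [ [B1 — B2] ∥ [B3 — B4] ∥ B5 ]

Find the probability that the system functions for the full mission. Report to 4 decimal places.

R(B1) = exp(−0.0000520 × 4000) = 0.812207
R(B2) = exp(−0.0000501 × 4000) = 0.818403
R(B3) = exp(−0.0000284 × 4000) = 0.892615
R(B4) = exp(−0.0000687 × 4000) = 0.759724
R(B5) = exp(−0.0000387 × 4000) = 0.856586
Series (B1 and B2): 0.812207 × 0.818403 = 0.664713
Series (B3 and B4): 0.892615 × 0.759724 = 0.678141
Parallel ([0.664713], [0.678141], and B5): 1 − (1 − 0.664713)(1 − 0.678141)(1 − 0.856586) = 0.9845

0.9845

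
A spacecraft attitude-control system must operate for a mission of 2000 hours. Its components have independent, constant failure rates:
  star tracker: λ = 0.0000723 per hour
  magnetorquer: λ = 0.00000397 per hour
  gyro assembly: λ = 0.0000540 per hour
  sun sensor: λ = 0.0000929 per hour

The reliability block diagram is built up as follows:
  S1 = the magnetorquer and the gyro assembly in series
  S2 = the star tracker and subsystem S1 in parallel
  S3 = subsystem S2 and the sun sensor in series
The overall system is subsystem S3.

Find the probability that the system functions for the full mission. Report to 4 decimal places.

0.8182

R(star tracker) = exp(−0.0000723 × 2000) = 0.865368
R(magnetorquer) = exp(−0.00000397 × 2000) = 0.992091
R(gyro assembly) = exp(−0.0000540 × 2000) = 0.897628
R(sun sensor) = exp(−0.0000929 × 2000) = 0.830440
Series (magnetorquer and gyro assembly): 0.992091 × 0.897628 = 0.890529
Parallel (star tracker and [0.890529]): 1 − (1 − 0.865368)(1 − 0.890529) = 0.985262
Series ([0.985262] and sun sensor): 0.985262 × 0.830440 = 0.8182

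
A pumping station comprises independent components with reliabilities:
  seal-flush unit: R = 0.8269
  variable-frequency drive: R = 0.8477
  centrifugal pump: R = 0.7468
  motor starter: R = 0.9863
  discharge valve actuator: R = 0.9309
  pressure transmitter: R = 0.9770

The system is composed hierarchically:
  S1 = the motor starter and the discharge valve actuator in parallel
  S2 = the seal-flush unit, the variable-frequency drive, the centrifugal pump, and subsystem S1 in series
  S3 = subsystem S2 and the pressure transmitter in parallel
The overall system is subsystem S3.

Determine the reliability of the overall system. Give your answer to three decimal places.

Parallel (motor starter and discharge valve actuator): 1 − (1 − 0.98630)(1 − 0.93090) = 0.99905
Series (seal-flush unit, variable-frequency drive, centrifugal pump, and [0.99905]): 0.82690 × 0.84770 × 0.74680 × 0.99905 = 0.52298
Parallel ([0.52298] and pressure transmitter): 1 − (1 − 0.52298)(1 − 0.97700) = 0.989

0.989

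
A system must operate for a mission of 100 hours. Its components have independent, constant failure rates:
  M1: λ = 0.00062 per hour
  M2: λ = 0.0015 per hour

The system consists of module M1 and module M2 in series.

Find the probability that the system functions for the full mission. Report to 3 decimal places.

0.809

R(M1) = exp(−0.00062 × 100) = 0.93988
R(M2) = exp(−0.0015 × 100) = 0.86071
Series (M1 and M2): 0.93988 × 0.86071 = 0.809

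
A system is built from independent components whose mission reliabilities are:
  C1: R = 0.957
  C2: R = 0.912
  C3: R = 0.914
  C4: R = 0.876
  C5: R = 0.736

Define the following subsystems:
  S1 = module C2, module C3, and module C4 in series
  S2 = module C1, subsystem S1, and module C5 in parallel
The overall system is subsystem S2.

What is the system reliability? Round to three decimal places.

Series (C2, C3, and C4): 0.91200 × 0.91400 × 0.87600 = 0.73021
Parallel (C1, [0.73021], and C5): 1 − (1 − 0.95700)(1 − 0.73021)(1 − 0.73600) = 0.997

0.997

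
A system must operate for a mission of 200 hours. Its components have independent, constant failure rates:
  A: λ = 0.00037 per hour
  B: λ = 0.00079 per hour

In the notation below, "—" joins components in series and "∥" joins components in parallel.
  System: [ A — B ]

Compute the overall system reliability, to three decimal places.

0.793

R(A) = exp(−0.00037 × 200) = 0.92867
R(B) = exp(−0.00079 × 200) = 0.85385
Series (A and B): 0.92867 × 0.85385 = 0.793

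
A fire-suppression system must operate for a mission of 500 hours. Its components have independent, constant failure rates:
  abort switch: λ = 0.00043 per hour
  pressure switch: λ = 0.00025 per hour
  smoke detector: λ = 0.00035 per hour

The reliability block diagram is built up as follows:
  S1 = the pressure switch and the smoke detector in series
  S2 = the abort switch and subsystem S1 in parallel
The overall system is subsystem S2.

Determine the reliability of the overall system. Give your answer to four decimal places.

0.9499

R(abort switch) = exp(−0.00043 × 500) = 0.806541
R(pressure switch) = exp(−0.00025 × 500) = 0.882497
R(smoke detector) = exp(−0.00035 × 500) = 0.839457
Series (pressure switch and smoke detector): 0.882497 × 0.839457 = 0.740818
Parallel (abort switch and [0.740818]): 1 − (1 − 0.806541)(1 − 0.740818) = 0.9499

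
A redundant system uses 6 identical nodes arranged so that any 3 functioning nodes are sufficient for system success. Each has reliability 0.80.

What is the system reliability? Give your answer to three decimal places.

0.983

R = Σ_{i=3}^{6} C(6,i) p^i (1−p)^{6−i} with p = 0.80
C(6,3)·0.80^3·0.20^3 = 0.08192
C(6,4)·0.80^4·0.20^2 = 0.24576
C(6,5)·0.80^5·0.20^1 = 0.39322
C(6,6)·0.80^6·0.20^0 = 0.26214
Sum = 0.983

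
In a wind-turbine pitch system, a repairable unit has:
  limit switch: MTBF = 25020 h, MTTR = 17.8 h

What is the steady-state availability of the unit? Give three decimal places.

A(limit switch) = MTBF/(MTBF+MTTR) = 25020/(25020+17.8) = 0.999

0.999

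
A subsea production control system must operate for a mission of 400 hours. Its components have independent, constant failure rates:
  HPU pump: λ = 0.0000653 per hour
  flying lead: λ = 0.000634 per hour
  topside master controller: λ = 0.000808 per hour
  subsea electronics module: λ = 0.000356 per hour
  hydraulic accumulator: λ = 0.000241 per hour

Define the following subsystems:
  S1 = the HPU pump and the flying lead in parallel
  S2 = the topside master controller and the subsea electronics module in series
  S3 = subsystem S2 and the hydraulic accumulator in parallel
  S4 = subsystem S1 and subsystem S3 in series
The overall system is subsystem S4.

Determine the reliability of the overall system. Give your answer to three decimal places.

0.960

R(HPU pump) = exp(−0.0000653 × 400) = 0.97422
R(flying lead) = exp(−0.000634 × 400) = 0.77600
R(topside master controller) = exp(−0.000808 × 400) = 0.72383
R(subsea electronics module) = exp(−0.000356 × 400) = 0.86727
R(hydraulic accumulator) = exp(−0.000241 × 400) = 0.90810
Parallel (HPU pump and flying lead): 1 − (1 − 0.97422)(1 − 0.77600) = 0.99423
Series (topside master controller and subsea electronics module): 0.72383 × 0.86727 = 0.62776
Parallel ([0.62776] and hydraulic accumulator): 1 − (1 − 0.62776)(1 − 0.90810) = 0.96579
Series ([0.99423] and [0.96579]): 0.99423 × 0.96579 = 0.960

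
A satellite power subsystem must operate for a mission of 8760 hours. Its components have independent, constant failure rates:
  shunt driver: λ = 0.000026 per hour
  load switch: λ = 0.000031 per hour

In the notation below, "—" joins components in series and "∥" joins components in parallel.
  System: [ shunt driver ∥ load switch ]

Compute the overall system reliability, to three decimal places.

0.952

R(shunt driver) = exp(−0.000026 × 8760) = 0.79632
R(load switch) = exp(−0.000031 × 8760) = 0.76219
Parallel (shunt driver and load switch): 1 − (1 − 0.79632)(1 − 0.76219) = 0.952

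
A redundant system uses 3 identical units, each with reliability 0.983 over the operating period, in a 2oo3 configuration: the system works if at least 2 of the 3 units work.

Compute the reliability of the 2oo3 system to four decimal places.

0.9991

R = Σ_{i=2}^{3} C(3,i) p^i (1−p)^{3−i} with p = 0.983
C(3,2)·0.983^2·0.017^1 = 0.049281
C(3,3)·0.983^3·0.017^0 = 0.949862
Sum = 0.9991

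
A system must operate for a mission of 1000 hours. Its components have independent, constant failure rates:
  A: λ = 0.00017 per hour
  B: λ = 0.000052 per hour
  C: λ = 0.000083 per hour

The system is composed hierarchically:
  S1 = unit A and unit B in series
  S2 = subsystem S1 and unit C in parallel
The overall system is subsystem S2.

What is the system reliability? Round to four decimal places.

R(A) = exp(−0.00017 × 1000) = 0.843665
R(B) = exp(−0.000052 × 1000) = 0.949329
R(C) = exp(−0.000083 × 1000) = 0.920351
Series (A and B): 0.843665 × 0.949329 = 0.800916
Parallel ([0.800916] and C): 1 − (1 − 0.800916)(1 − 0.920351) = 0.9841

0.9841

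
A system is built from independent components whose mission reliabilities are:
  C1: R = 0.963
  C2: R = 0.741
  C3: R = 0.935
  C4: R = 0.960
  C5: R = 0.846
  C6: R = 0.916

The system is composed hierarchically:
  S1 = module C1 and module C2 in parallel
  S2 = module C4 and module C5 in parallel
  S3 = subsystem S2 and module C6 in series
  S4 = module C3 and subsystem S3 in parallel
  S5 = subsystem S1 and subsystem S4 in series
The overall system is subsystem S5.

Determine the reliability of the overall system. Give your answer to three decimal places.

0.985

Parallel (C1 and C2): 1 − (1 − 0.96300)(1 − 0.74100) = 0.99042
Parallel (C4 and C5): 1 − (1 − 0.96000)(1 − 0.84600) = 0.99384
Series ([0.99384] and C6): 0.99384 × 0.91600 = 0.91036
Parallel (C3 and [0.91036]): 1 − (1 − 0.93500)(1 − 0.91036) = 0.99417
Series ([0.99042] and [0.99417]): 0.99042 × 0.99417 = 0.985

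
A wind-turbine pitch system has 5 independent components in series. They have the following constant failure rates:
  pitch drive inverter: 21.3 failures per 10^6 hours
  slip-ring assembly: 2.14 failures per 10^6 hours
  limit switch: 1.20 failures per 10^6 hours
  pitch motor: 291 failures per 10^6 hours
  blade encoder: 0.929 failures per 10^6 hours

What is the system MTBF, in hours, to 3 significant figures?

Series of exponential components: λ_sys = Σ λ_i
λ_sys = 0.0000213 + 0.00000214 + 0.00000120 + 0.000291 + 0.000000929 = 3.1657e-04 /h
MTBF = 1 / λ_sys = 3160 h

3160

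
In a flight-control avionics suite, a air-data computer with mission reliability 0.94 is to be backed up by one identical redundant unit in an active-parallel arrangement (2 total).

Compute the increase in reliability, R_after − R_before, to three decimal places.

0.056

R_before = 0.94
R_after = 1 − (1 − 0.94)^2 = 0.996
ΔR = 0.996 − 0.94 = 0.056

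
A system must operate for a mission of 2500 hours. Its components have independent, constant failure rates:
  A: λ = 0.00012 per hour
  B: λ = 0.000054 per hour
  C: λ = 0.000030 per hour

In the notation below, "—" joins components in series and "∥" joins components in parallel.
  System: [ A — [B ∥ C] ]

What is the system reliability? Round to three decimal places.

R(A) = exp(−0.00012 × 2500) = 0.74082
R(B) = exp(−0.000054 × 2500) = 0.87372
R(C) = exp(−0.000030 × 2500) = 0.92774
Parallel (B and C): 1 − (1 − 0.87372)(1 − 0.92774) = 0.99088
Series (A and [0.99088]): 0.74082 × 0.99088 = 0.734

0.734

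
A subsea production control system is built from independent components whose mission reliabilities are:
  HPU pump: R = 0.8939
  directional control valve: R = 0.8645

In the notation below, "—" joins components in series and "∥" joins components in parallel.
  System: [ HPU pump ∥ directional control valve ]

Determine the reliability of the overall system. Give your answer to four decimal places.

0.9856

Parallel (HPU pump and directional control valve): 1 − (1 − 0.893900)(1 − 0.864500) = 0.9856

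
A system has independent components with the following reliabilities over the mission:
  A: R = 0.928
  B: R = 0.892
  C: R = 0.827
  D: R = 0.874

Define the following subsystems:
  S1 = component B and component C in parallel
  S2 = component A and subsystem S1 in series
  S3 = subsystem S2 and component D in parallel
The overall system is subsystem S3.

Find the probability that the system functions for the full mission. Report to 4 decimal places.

Parallel (B and C): 1 − (1 − 0.892000)(1 − 0.827000) = 0.981316
Series (A and [0.981316]): 0.928000 × 0.981316 = 0.910661
Parallel ([0.910661] and D): 1 − (1 − 0.910661)(1 − 0.874000) = 0.9887

0.9887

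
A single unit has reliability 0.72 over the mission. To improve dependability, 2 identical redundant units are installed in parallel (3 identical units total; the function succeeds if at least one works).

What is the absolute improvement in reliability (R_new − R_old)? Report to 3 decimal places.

R_before = 0.72
R_after = 1 − (1 − 0.72)^3 = 0.978
ΔR = 0.978 − 0.72 = 0.258

0.258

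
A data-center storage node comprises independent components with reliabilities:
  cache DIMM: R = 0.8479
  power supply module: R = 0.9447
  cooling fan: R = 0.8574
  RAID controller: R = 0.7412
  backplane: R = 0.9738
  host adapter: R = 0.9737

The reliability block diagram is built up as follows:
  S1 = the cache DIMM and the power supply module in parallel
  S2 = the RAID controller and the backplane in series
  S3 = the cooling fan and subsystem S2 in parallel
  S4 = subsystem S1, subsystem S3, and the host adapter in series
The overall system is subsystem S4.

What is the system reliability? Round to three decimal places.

Parallel (cache DIMM and power supply module): 1 − (1 − 0.84790)(1 − 0.94470) = 0.99159
Series (RAID controller and backplane): 0.74120 × 0.97380 = 0.72178
Parallel (cooling fan and [0.72178]): 1 − (1 − 0.85740)(1 − 0.72178) = 0.96033
Series ([0.99159], [0.96033], and host adapter): 0.99159 × 0.96033 × 0.97370 = 0.927

0.927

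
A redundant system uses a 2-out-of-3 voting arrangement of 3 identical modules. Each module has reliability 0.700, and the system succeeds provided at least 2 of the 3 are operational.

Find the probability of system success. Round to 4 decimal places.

0.7840

R = Σ_{i=2}^{3} C(3,i) p^i (1−p)^{3−i} with p = 0.700
C(3,2)·0.700^2·0.300^1 = 0.441000
C(3,3)·0.700^3·0.300^0 = 0.343000
Sum = 0.7840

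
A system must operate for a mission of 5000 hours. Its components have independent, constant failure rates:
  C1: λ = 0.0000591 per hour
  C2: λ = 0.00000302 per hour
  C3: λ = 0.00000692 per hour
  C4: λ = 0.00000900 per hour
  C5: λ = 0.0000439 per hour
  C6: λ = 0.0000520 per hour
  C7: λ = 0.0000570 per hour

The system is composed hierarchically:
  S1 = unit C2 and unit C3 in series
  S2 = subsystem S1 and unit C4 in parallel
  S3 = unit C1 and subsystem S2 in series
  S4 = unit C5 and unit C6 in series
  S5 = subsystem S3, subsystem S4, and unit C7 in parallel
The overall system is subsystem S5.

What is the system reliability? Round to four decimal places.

0.9757

R(C1) = exp(−0.0000591 × 5000) = 0.744159
R(C2) = exp(−0.00000302 × 5000) = 0.985013
R(C3) = exp(−0.00000692 × 5000) = 0.965992
R(C4) = exp(−0.00000900 × 5000) = 0.955997
R(C5) = exp(−0.0000439 × 5000) = 0.802920
R(C6) = exp(−0.0000520 × 5000) = 0.771052
R(C7) = exp(−0.0000570 × 5000) = 0.752014
Series (C2 and C3): 0.985013 × 0.965992 = 0.951515
Parallel ([0.951515] and C4): 1 − (1 − 0.951515)(1 − 0.955997) = 0.997867
Series (C1 and [0.997867]): 0.744159 × 0.997867 = 0.742572
Series (C5 and C6): 0.802920 × 0.771052 = 0.619093
Parallel ([0.742572], [0.619093], and C7): 1 − (1 − 0.742572)(1 − 0.619093)(1 − 0.752014) = 0.9757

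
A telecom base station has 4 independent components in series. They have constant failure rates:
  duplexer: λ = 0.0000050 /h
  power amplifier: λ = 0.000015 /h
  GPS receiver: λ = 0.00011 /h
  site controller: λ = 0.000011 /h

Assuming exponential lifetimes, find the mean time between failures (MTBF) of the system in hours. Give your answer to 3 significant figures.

7090

Series of exponential components: λ_sys = Σ λ_i
λ_sys = 0.0000050 + 0.000015 + 0.00011 + 0.000011 = 1.4100e-04 /h
MTBF = 1 / λ_sys = 7090 h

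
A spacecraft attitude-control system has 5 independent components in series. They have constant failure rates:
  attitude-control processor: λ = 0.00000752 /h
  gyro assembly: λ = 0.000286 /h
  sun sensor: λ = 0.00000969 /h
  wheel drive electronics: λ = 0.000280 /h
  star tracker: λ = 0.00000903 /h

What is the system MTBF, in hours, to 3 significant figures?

Series of exponential components: λ_sys = Σ λ_i
λ_sys = 0.00000752 + 0.000286 + 0.00000969 + 0.000280 + 0.00000903 = 5.9224e-04 /h
MTBF = 1 / λ_sys = 1690 h

1690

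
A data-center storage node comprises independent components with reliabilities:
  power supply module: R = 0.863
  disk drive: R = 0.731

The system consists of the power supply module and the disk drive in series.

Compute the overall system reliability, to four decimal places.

Series (power supply module and disk drive): 0.863000 × 0.731000 = 0.6309

0.6309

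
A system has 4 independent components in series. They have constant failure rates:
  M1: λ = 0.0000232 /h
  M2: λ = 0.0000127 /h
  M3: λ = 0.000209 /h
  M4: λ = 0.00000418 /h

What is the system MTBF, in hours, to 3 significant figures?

4010

Series of exponential components: λ_sys = Σ λ_i
λ_sys = 0.0000232 + 0.0000127 + 0.000209 + 0.00000418 = 2.4908e-04 /h
MTBF = 1 / λ_sys = 4010 h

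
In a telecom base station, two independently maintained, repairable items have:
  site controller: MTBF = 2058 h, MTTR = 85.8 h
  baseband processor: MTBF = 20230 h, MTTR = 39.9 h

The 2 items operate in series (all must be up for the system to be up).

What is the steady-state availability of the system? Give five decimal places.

0.95809

A(site controller) = MTBF/(MTBF+MTTR) = 2058/(2058+85.8) = 0.959978
A(baseband processor) = MTBF/(MTBF+MTTR) = 20230/(20230+39.9) = 0.998032
Series availability: 0.959978 × 0.998032 = 0.95809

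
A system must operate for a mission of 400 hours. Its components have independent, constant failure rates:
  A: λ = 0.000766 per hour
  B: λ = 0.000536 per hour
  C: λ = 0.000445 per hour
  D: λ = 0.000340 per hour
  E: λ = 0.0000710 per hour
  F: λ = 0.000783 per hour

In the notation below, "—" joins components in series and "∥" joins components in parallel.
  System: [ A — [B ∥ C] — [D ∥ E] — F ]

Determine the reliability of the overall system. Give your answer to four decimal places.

0.5194

R(A) = exp(−0.000766 × 400) = 0.736092
R(B) = exp(−0.000536 × 400) = 0.807026
R(C) = exp(−0.000445 × 400) = 0.836942
R(D) = exp(−0.000340 × 400) = 0.872843
R(E) = exp(−0.0000710 × 400) = 0.971999
R(F) = exp(−0.000783 × 400) = 0.731104
Parallel (B and C): 1 − (1 − 0.807026)(1 − 0.836942) = 0.968534
Parallel (D and E): 1 − (1 − 0.872843)(1 − 0.971999) = 0.996439
Series (A, [0.968534], [0.996439], and F): 0.736092 × 0.968534 × 0.996439 × 0.731104 = 0.5194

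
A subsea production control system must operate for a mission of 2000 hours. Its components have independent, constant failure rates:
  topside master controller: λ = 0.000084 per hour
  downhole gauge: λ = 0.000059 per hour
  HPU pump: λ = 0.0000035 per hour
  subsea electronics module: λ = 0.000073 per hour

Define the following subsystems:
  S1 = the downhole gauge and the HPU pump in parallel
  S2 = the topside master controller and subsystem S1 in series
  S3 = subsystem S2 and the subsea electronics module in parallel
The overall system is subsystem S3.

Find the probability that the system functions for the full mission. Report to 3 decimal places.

R(topside master controller) = exp(−0.000084 × 2000) = 0.84535
R(downhole gauge) = exp(−0.000059 × 2000) = 0.88870
R(HPU pump) = exp(−0.0000035 × 2000) = 0.99302
R(subsea electronics module) = exp(−0.000073 × 2000) = 0.86416
Parallel (downhole gauge and HPU pump): 1 − (1 − 0.88870)(1 − 0.99302) = 0.99922
Series (topside master controller and [0.99922]): 0.84535 × 0.99922 = 0.84469
Parallel ([0.84469] and subsea electronics module): 1 − (1 − 0.84469)(1 − 0.86416) = 0.979

0.979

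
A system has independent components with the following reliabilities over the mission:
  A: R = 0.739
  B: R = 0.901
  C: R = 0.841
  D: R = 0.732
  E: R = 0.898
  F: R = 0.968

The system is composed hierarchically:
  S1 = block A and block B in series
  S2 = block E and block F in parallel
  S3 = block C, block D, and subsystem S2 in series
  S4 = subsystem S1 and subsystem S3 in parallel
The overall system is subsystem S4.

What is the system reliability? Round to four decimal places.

0.8709

Series (A and B): 0.739000 × 0.901000 = 0.665839
Parallel (E and F): 1 − (1 − 0.898000)(1 − 0.968000) = 0.996736
Series (C, D, and [0.996736]): 0.841000 × 0.732000 × 0.996736 = 0.613603
Parallel ([0.665839] and [0.613603]): 1 − (1 − 0.665839)(1 − 0.613603) = 0.8709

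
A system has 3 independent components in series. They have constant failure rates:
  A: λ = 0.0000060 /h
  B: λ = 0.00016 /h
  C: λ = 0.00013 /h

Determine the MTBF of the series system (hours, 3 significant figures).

3380

Series of exponential components: λ_sys = Σ λ_i
λ_sys = 0.0000060 + 0.00016 + 0.00013 = 2.9600e-04 /h
MTBF = 1 / λ_sys = 3380 h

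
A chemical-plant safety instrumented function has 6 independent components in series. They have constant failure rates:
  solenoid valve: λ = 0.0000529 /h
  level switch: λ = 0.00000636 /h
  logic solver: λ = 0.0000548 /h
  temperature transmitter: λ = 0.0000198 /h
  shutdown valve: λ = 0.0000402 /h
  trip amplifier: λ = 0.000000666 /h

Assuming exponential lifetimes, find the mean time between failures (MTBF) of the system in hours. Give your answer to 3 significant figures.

Series of exponential components: λ_sys = Σ λ_i
λ_sys = 0.0000529 + 0.00000636 + 0.0000548 + 0.0000198 + 0.0000402 + 0.000000666 = 1.7473e-04 /h
MTBF = 1 / λ_sys = 5720 h

5720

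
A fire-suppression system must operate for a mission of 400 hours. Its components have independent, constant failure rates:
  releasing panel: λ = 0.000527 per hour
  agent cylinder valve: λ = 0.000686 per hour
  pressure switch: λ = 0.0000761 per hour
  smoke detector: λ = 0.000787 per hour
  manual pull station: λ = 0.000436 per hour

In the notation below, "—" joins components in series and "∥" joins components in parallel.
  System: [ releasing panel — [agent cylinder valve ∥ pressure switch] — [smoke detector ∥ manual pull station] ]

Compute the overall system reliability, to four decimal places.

0.7694

R(releasing panel) = exp(−0.000527 × 400) = 0.809936
R(agent cylinder valve) = exp(−0.000686 × 400) = 0.760028
R(pressure switch) = exp(−0.0000761 × 400) = 0.970019
R(smoke detector) = exp(−0.000787 × 400) = 0.729935
R(manual pull station) = exp(−0.000436 × 400) = 0.839961
Parallel (agent cylinder valve and pressure switch): 1 − (1 − 0.760028)(1 − 0.970019) = 0.992805
Parallel (smoke detector and manual pull station): 1 − (1 − 0.729935)(1 − 0.839961) = 0.956779
Series (releasing panel, [0.992805], and [0.956779]): 0.809936 × 0.992805 × 0.956779 = 0.7694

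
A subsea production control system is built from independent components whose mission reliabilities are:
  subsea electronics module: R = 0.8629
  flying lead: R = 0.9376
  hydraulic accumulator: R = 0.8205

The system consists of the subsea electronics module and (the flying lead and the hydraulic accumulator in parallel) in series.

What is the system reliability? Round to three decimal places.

Parallel (flying lead and hydraulic accumulator): 1 − (1 − 0.93760)(1 − 0.82050) = 0.98880
Series (subsea electronics module and [0.98880]): 0.86290 × 0.98880 = 0.853

0.853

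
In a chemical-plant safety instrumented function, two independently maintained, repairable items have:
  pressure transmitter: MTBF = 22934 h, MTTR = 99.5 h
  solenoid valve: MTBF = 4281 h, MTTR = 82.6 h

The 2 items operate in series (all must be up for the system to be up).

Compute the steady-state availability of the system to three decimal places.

0.977

A(pressure transmitter) = MTBF/(MTBF+MTTR) = 22934/(22934+99.5) = 0.995680
A(solenoid valve) = MTBF/(MTBF+MTTR) = 4281/(4281+82.6) = 0.981071
Series availability: 0.995680 × 0.981071 = 0.977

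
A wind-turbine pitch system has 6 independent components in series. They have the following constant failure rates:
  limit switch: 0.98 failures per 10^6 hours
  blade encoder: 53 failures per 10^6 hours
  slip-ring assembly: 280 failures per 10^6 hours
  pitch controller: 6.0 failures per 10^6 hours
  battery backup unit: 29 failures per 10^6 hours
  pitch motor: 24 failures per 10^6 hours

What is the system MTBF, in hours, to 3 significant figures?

Series of exponential components: λ_sys = Σ λ_i
λ_sys = 0.00000098 + 0.000053 + 0.00028 + 0.0000060 + 0.000029 + 0.000024 = 3.9298e-04 /h
MTBF = 1 / λ_sys = 2540 h

2540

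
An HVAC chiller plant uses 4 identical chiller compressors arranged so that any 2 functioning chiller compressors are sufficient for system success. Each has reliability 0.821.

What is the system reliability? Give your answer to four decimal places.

R = Σ_{i=2}^{4} C(4,i) p^i (1−p)^{4−i} with p = 0.821
C(4,2)·0.821^2·0.179^2 = 0.129582
C(4,3)·0.821^3·0.179^1 = 0.396226
C(4,4)·0.821^4·0.179^0 = 0.454331
Sum = 0.9801

0.9801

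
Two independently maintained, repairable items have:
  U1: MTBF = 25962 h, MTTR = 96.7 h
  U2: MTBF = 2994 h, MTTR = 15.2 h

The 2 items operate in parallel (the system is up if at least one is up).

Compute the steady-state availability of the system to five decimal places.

A(U1) = MTBF/(MTBF+MTTR) = 25962/(25962+96.7) = 0.996289
A(U2) = MTBF/(MTBF+MTTR) = 2994/(2994+15.2) = 0.994949
Parallel availability: 1 − (1 − 0.996289)(1 − 0.994949) = 0.99998

0.99998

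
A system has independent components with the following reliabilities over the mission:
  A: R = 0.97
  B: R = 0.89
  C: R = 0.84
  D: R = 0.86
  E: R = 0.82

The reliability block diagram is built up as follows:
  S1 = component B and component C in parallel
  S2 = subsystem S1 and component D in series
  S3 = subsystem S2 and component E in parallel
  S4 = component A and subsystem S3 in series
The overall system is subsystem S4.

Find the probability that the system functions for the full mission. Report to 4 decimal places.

0.9429

Parallel (B and C): 1 − (1 − 0.890000)(1 − 0.840000) = 0.982400
Series ([0.982400] and D): 0.982400 × 0.860000 = 0.844864
Parallel ([0.844864] and E): 1 − (1 − 0.844864)(1 − 0.820000) = 0.972076
Series (A and [0.972076]): 0.970000 × 0.972076 = 0.9429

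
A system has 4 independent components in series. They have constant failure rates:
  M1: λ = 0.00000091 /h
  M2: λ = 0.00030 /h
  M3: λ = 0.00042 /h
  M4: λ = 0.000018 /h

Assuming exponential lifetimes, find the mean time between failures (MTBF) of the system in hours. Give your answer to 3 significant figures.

Series of exponential components: λ_sys = Σ λ_i
λ_sys = 0.00000091 + 0.00030 + 0.00042 + 0.000018 = 7.3891e-04 /h
MTBF = 1 / λ_sys = 1350 h

1350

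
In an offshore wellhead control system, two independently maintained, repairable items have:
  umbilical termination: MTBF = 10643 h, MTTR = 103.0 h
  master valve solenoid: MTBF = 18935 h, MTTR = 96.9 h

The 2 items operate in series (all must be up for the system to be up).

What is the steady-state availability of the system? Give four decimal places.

A(umbilical termination) = MTBF/(MTBF+MTTR) = 10643/(10643+103.0) = 0.990415
A(master valve solenoid) = MTBF/(MTBF+MTTR) = 18935/(18935+96.9) = 0.994909
Series availability: 0.990415 × 0.994909 = 0.9854

0.9854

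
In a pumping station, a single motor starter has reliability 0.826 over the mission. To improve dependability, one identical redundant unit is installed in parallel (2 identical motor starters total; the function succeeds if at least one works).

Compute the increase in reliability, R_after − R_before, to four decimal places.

R_before = 0.826
R_after = 1 − (1 − 0.826)^2 = 0.9697
ΔR = 0.9697 − 0.826 = 0.1437

0.1437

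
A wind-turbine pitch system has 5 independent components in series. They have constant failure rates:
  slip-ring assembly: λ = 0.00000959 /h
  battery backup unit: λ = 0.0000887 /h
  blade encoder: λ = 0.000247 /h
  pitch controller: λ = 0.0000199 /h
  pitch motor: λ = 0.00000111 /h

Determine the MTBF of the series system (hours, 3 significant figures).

2730

Series of exponential components: λ_sys = Σ λ_i
λ_sys = 0.00000959 + 0.0000887 + 0.000247 + 0.0000199 + 0.00000111 = 3.6630e-04 /h
MTBF = 1 / λ_sys = 2730 h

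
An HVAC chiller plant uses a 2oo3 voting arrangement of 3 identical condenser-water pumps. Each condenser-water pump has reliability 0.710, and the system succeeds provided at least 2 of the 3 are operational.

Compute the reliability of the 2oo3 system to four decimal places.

0.7965

R = Σ_{i=2}^{3} C(3,i) p^i (1−p)^{3−i} with p = 0.710
C(3,2)·0.710^2·0.290^1 = 0.438567
C(3,3)·0.710^3·0.290^0 = 0.357911
Sum = 0.7965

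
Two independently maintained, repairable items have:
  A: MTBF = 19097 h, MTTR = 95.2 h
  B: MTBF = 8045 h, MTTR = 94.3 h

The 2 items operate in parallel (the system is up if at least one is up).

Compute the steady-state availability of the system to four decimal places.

A(A) = MTBF/(MTBF+MTTR) = 19097/(19097+95.2) = 0.995040
A(B) = MTBF/(MTBF+MTTR) = 8045/(8045+94.3) = 0.988414
Parallel availability: 1 − (1 − 0.995040)(1 − 0.988414) = 0.9999

0.9999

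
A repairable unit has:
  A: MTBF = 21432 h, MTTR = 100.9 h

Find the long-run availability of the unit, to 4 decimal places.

0.9953

A(A) = MTBF/(MTBF+MTTR) = 21432/(21432+100.9) = 0.9953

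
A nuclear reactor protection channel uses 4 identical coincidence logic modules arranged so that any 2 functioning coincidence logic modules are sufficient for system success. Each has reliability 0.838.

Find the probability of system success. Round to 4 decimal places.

0.9851

R = Σ_{i=2}^{4} C(4,i) p^i (1−p)^{4−i} with p = 0.838
C(4,2)·0.838^2·0.162^2 = 0.110578
C(4,3)·0.838^3·0.162^1 = 0.381335
C(4,4)·0.838^4·0.162^0 = 0.493147
Sum = 0.9851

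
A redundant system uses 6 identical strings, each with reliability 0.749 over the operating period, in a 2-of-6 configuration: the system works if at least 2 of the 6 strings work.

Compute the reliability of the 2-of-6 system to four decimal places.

0.9953

R = Σ_{i=2}^{6} C(6,i) p^i (1−p)^{6−i} with p = 0.749
C(6,2)·0.749^2·0.251^4 = 0.033400
C(6,3)·0.749^3·0.251^3 = 0.132891
C(6,4)·0.749^4·0.251^2 = 0.297417
C(6,5)·0.749^5·0.251^1 = 0.355005
C(6,6)·0.749^6·0.251^0 = 0.176559
Sum = 0.9953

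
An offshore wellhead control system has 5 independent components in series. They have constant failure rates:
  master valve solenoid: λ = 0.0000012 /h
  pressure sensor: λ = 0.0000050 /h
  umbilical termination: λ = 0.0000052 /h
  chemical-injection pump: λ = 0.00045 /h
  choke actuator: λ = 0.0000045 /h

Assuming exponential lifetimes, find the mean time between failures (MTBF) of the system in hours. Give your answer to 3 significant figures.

2150

Series of exponential components: λ_sys = Σ λ_i
λ_sys = 0.0000012 + 0.0000050 + 0.0000052 + 0.00045 + 0.0000045 = 4.6590e-04 /h
MTBF = 1 / λ_sys = 2150 h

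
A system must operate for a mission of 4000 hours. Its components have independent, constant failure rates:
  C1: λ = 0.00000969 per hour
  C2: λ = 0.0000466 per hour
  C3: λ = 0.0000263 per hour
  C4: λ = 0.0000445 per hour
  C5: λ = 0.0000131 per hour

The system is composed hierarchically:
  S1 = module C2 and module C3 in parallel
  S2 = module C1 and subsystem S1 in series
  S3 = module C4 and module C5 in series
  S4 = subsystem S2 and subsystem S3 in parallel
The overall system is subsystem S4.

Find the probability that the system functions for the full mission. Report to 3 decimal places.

0.989

R(C1) = exp(−0.00000969 × 4000) = 0.96198
R(C2) = exp(−0.0000466 × 4000) = 0.82994
R(C3) = exp(−0.0000263 × 4000) = 0.90014
R(C4) = exp(−0.0000445 × 4000) = 0.83694
R(C5) = exp(−0.0000131 × 4000) = 0.94895
Parallel (C2 and C3): 1 − (1 − 0.82994)(1 − 0.90014) = 0.98302
Series (C1 and [0.98302]): 0.96198 × 0.98302 = 0.94565
Series (C4 and C5): 0.83694 × 0.94895 = 0.79421
Parallel ([0.94565] and [0.79421]): 1 − (1 − 0.94565)(1 − 0.79421) = 0.989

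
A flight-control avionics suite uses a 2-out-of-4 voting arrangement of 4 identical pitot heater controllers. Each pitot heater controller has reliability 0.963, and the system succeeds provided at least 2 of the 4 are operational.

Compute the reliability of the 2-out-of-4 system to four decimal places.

0.9998

R = Σ_{i=2}^{4} C(4,i) p^i (1−p)^{4−i} with p = 0.963
C(4,2)·0.963^2·0.037^2 = 0.007617
C(4,3)·0.963^3·0.037^1 = 0.132172
C(4,4)·0.963^4·0.037^0 = 0.860013
Sum = 0.9998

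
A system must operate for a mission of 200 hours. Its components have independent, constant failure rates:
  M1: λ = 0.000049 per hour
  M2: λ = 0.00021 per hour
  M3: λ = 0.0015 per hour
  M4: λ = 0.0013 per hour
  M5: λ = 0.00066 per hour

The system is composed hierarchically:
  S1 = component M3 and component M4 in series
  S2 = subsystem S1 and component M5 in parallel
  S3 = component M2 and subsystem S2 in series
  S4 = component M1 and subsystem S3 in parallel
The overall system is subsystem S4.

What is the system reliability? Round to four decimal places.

0.9991

R(M1) = exp(−0.000049 × 200) = 0.990248
R(M2) = exp(−0.00021 × 200) = 0.958870
R(M3) = exp(−0.0015 × 200) = 0.740818
R(M4) = exp(−0.0013 × 200) = 0.771052
R(M5) = exp(−0.00066 × 200) = 0.876341
Series (M3 and M4): 0.740818 × 0.771052 = 0.571209
Parallel ([0.571209] and M5): 1 − (1 − 0.571209)(1 − 0.876341) = 0.946976
Series (M2 and [0.946976]): 0.958870 × 0.946976 = 0.908027
Parallel (M1 and [0.908027]): 1 − (1 − 0.990248)(1 − 0.908027) = 0.9991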